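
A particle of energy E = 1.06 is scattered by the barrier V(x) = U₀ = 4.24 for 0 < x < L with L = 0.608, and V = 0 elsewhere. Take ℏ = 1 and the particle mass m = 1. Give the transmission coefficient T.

T = 0.133

E < U₀: inside the barrier ψ ∝ e^{±κx} with κ = √(2m(U₀ − E))/ℏ = 2.522.
κL = 1.533, sinh(κL) = 2.209.
Matching ψ, ψ′ at both faces gives T = [1 + U₀² sinh²(κL) / (4E(U₀ − E))]⁻¹ = 1/7.505 = 0.133.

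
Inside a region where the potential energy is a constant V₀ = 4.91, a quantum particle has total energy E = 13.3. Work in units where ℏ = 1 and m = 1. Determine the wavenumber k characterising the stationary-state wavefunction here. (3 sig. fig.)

With E > V₀ the solution is oscillatory, ψ ∝ e^{±ikx} with k = √(2m(E − V₀))/ℏ.
k = √(2 × 1 × 8.39) = 4.096.

k = 4.10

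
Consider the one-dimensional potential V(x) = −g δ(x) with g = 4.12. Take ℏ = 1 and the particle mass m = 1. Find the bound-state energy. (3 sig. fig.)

E = -8.49

For x ≠ 0 the bound state is ψ ∝ e^{−κ|x|}; integrating the TISE across the delta gives the cusp condition 2κ = 2mg/ℏ², so κ = 4.120.
Then E = −ℏ²κ²/(2m) = −mg²/(2ℏ²) = -8.487.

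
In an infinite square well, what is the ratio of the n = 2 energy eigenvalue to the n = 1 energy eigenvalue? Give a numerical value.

E_n = n²π²ℏ²/(2mL²) so the ratio is n₂²/n₁² = 4/1 = 4.

4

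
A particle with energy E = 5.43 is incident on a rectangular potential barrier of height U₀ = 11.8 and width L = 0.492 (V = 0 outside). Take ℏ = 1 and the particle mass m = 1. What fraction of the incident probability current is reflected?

R = 0.888

E < U₀: inside the barrier ψ ∝ e^{±κx} with κ = √(2m(U₀ − E))/ℏ = 3.569.
κL = 1.756, sinh(κL) = 2.809.
The exact tunnelling result is T⁻¹ = 1 + U₀² sinh²(κL) / [4E(U₀ − E)] = 8.938, so T = 0.112.
R = 1 − T = 0.888.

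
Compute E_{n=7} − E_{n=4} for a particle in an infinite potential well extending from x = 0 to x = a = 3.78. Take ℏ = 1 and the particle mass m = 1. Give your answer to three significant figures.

ΔE = 11.4

E_n = n²π²ℏ²/(2ma²), so ΔE = (7² − 4²) π²ℏ²/(2ma²).
ΔE = 33 × π² / (2 × 1 × 3.78²) = 11.40.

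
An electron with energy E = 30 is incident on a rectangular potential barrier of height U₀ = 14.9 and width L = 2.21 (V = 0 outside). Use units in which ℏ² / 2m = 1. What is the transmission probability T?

T = 0.937

E > U₀: inside the barrier k₂ = √(2m(E − U₀))/ℏ = 3.886, k₂L = 8.588.
T = [1 + U₀² sin²(k₂L) / (4E(E − U₀))]⁻¹ = 1/1.068 = 0.937.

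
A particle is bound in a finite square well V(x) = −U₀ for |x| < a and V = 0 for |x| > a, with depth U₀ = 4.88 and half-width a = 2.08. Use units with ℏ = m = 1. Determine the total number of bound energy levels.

N = 5

Define the well-strength parameter z₀ = (a/ℏ)√(2mU₀) = 2.08 × √(2·1·4.88) = 6.498.
The even/odd transcendental equations gain one root per π/2 in z₀, giving N = 1 + ⌊2z₀/π⌋ = 1 + ⌊4.137⌋ = 5.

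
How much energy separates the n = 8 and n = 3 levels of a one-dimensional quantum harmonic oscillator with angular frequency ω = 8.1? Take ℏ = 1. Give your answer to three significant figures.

E_n = ℏω(n + ½), so ΔE = (8 − 3) ℏω = 5 × 8.1 = 40.50.

ΔE = 40.5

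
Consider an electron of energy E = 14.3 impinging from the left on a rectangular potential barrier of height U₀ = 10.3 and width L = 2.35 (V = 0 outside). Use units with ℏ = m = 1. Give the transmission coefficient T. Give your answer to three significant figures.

E > U₀: inside the barrier k₂ = √(2m(E − U₀))/ℏ = 2.828, k₂L = 6.647.
Matching at both interfaces gives T⁻¹ = 1 + U₀² sin²(k₂L) / [4E(E − U₀)] = 1.059, hence T = 0.945.

T = 0.945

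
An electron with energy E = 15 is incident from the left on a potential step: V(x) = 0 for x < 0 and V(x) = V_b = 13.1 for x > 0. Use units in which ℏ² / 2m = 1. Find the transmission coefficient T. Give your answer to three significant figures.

The wavenumbers are k₁ = √(2mE)/ℏ = 3.873 on the left and k₂ = √(2m(E − V_b))/ℏ = 1.378 on the right.
Continuity of ψ and ψ′ at the step yields the reflection amplitude r = (k₁ − k₂)/(k₁ + k₂) = 0.4750; thus R = |r|² = 0.2257, T = 0.7743.

T = 0.774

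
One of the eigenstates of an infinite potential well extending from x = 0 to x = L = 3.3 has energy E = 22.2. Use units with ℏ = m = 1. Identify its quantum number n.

n = 7

From E_n = n²π²ℏ²/(2mL²) invert to n = √(2mL²E)/(πℏ).
n = (3.3/π) × √(2 × 1 × 22.2) = 6.999 → n = 7.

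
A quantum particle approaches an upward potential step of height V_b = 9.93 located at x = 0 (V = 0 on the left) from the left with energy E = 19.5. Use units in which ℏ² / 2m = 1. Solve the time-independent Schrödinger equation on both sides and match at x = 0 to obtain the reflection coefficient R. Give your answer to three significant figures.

On each side the TISE gives plane waves with k = √(2m(E − V))/ℏ: k₁ = √(2·½·19.5) = 4.416, k₂ = √(2·½·9.57) = 3.094.
Matching ψ and ψ′ at x = 0 gives r = (k₁ − k₂)/(k₁ + k₂), so R = r² = 0.03101 and T = 1 − R = 0.9690.

R = 0.0310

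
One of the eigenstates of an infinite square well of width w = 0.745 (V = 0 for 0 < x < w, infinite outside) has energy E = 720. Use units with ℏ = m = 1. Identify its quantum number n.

n = 9

From E_n = n²π²ℏ²/(2mw²) invert to n = √(2mw²E)/(πℏ).
n = (0.745/π) × √(2 × 1 × 720) = 8.999 → n = 9.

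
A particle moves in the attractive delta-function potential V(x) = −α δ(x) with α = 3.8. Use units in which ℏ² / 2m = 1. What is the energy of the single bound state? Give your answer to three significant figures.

E = -3.61

The bound state is ψ(x) = √κ e^{−κ|x|}. The derivative jump ψ'(0⁺) − ψ'(0⁻) = −(2mα/ℏ²)ψ(0) fixes κ = mα/ℏ² = 1.900.
Then E = −ℏ²κ²/(2m) = −mα²/(2ℏ²) = -3.610.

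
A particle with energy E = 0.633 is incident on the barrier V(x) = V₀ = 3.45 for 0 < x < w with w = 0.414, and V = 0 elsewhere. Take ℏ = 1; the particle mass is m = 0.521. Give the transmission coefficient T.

Since E < V₀ the interior solution is evanescent with decay constant κ = √(2m(V₀ − E))/ℏ = 1.713.
κw = 0.7093, sinh(κw) = 0.7703.
The exact tunnelling result is T⁻¹ = 1 + V₀² sinh²(κw) / [4E(V₀ − E)] = 1.990, so T = 0.502.

T = 0.502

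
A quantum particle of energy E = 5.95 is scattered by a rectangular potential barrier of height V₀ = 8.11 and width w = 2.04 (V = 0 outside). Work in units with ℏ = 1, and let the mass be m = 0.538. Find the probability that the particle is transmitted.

T = 0.00621

E < V₀: inside the barrier ψ ∝ e^{±κx} with κ = √(2m(V₀ − E))/ℏ = 1.525.
κw = 3.110, sinh(κw) = 11.19.
Matching ψ, ψ′ at both faces gives T = [1 + V₀² sinh²(κw) / (4E(V₀ − E))]⁻¹ = 1/161.2 = 0.00621.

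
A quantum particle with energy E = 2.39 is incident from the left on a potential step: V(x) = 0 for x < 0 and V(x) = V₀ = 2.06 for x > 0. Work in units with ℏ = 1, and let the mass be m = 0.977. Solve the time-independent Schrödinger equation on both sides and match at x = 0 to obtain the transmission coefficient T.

On each side the TISE gives plane waves with k = √(2m(E − V))/ℏ: k₁ = √(2·0.977·2.39) = 2.161, k₂ = √(2·0.977·0.33) = 0.8030.
Continuity of ψ and ψ′ at the step yields the reflection amplitude r = (k₁ − k₂)/(k₁ + k₂) = 0.4582; thus R = |r|² = 0.2099, T = 0.7901.

T = 0.790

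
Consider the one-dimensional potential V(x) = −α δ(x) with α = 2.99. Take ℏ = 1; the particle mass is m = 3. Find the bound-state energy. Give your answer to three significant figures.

E = -13.4

The bound state is ψ(x) = √κ e^{−κ|x|}. The derivative jump ψ'(0⁺) − ψ'(0⁻) = −(2mα/ℏ²)ψ(0) fixes κ = mα/ℏ² = 8.970.
Then E = −ℏ²κ²/(2m) = −mα²/(2ℏ²) = -13.41.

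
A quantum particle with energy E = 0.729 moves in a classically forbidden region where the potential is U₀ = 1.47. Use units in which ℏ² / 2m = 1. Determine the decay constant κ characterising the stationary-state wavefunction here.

κ = 0.861

Since E < U₀ the TISE in this region is ψ'' = κ²ψ with κ = √(2m(U₀ − E))/ℏ.
κ = √(2 × 0.5 × 0.741) = 0.8608.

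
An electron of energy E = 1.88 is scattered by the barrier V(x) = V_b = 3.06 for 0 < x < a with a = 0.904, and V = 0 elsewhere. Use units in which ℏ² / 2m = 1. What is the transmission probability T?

T = 0.418

E < V_b: inside the barrier ψ ∝ e^{±κx} with κ = √(2m(V_b − E))/ℏ = 1.086.
κa = 0.9820, sinh(κa) = 1.148.
The exact tunnelling result is T⁻¹ = 1 + V_b² sinh²(κa) / [4E(V_b − E)] = 2.390, so T = 0.418.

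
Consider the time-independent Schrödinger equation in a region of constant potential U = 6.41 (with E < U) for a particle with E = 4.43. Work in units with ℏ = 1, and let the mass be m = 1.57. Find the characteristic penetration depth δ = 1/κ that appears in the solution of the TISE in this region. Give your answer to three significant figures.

δ = 0.401

Since E < U the TISE in this region is ψ'' = κ²ψ with κ = √(2m(U − E))/ℏ.
κ = √(2 × 1.57 × 1.98) = 2.493. The penetration depth is δ = 1/κ = 0.401.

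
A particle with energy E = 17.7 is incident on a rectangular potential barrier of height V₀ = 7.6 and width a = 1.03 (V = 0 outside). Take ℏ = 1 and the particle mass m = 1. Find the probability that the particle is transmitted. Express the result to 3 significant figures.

Above the barrier the interior wavenumber is k₂ = √(2m(E − V₀))/ℏ = 4.494, giving phase k₂a = 4.629.
Matching at both interfaces gives T⁻¹ = 1 + V₀² sin²(k₂a) / [4E(E − V₀)] = 1.080, hence T = 0.926.

T = 0.926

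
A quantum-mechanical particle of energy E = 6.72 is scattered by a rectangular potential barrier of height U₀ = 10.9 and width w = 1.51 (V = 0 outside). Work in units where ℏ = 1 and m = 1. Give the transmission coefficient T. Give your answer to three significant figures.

T = 0.000610

E < U₀: inside the barrier ψ ∝ e^{±κx} with κ = √(2m(U₀ − E))/ℏ = 2.891.
κw = 4.366, sinh(κw) = 39.36.
Matching ψ, ψ′ at both faces gives T = [1 + U₀² sinh²(κw) / (4E(U₀ − E))]⁻¹ = 1/1639 = 0.000610.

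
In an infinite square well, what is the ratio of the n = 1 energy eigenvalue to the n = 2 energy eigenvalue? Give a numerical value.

0.25

Since E_n ∝ n², the ratio is (1/2)² = 0.25.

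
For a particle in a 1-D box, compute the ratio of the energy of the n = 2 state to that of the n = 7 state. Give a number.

0.0816327

E_n = n²π²ℏ²/(2mL²) so the ratio is n₂²/n₁² = 4/49 = 0.0816327.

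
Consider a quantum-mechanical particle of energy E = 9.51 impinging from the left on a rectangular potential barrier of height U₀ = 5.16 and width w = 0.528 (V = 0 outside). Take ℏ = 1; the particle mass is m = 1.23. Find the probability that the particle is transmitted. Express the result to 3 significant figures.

T = 0.864

E > U₀: inside the barrier k₂ = √(2m(E − U₀))/ℏ = 3.271, k₂w = 1.727.
Matching at both interfaces gives T⁻¹ = 1 + U₀² sin²(k₂w) / [4E(E − U₀)] = 1.157, hence T = 0.864.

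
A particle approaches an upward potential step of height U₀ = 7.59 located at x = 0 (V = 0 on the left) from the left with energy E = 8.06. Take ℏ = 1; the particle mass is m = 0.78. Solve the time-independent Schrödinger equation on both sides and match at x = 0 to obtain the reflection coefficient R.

The wavenumbers are k₁ = √(2mE)/ℏ = 3.546 on the left and k₂ = √(2m(E − U₀))/ℏ = 0.8563 on the right.
Continuity of ψ and ψ′ at the step yields the reflection amplitude r = (k₁ − k₂)/(k₁ + k₂) = 0.6110; thus R = |r|² = 0.3733, T = 0.6267.

R = 0.373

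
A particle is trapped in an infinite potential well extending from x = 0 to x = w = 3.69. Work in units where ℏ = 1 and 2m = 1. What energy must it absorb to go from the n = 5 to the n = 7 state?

ΔE = 17.4

E_n = n²π²ℏ²/(2mw²), so ΔE = (7² − 5²) π²ℏ²/(2mw²).
ΔE = 24 × π² / (2 × 0.5 × 3.69²) = 17.40.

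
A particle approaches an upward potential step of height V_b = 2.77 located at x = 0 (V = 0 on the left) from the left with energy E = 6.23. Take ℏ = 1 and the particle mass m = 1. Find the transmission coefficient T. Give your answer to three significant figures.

T = 0.979

On each side the TISE gives plane waves with k = √(2m(E − V))/ℏ: k₁ = √(2·1·6.23) = 3.530, k₂ = √(2·1·3.46) = 2.631.
Matching ψ and ψ′ at x = 0 gives r = (k₁ − k₂)/(k₁ + k₂), so R = r² = 0.02131 and T = 1 − R = 0.9787.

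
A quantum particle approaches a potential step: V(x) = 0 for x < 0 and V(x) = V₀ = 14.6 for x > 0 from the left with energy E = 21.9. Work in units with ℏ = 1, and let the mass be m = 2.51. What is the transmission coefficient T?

T = 0.928

The wavenumbers are k₁ = √(2mE)/ℏ = 10.49 on the left and k₂ = √(2m(E − V₀))/ℏ = 6.054 on the right.
Matching ψ and ψ′ at x = 0 gives r = (k₁ − k₂)/(k₁ + k₂), so R = r² = 0.07180 and T = 1 − R = 0.9282.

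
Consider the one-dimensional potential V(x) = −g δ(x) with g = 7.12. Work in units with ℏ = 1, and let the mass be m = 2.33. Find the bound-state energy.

E = -59.1

For x ≠ 0 the bound state is ψ ∝ e^{−κ|x|}; integrating the TISE across the delta gives the cusp condition 2κ = 2mg/ℏ², so κ = 16.59.
Then E = −ℏ²κ²/(2m) = −mg²/(2ℏ²) = -59.06.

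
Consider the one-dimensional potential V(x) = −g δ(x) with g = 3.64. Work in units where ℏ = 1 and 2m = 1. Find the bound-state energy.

For x ≠ 0 the bound state is ψ ∝ e^{−κ|x|}; integrating the TISE across the delta gives the cusp condition 2κ = 2mg/ℏ², so κ = 1.820.
Then E = −ℏ²κ²/(2m) = −mg²/(2ℏ²) = -3.312.

E = -3.31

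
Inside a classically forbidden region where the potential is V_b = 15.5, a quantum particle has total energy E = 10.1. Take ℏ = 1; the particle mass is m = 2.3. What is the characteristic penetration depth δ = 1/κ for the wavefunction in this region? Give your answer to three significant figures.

Since E < V_b the TISE in this region is ψ'' = κ²ψ with κ = √(2m(V_b − E))/ℏ.
κ = √(2 × 2.3 × 5.4) = 4.984. The penetration depth is δ = 1/κ = 0.201.

δ = 0.201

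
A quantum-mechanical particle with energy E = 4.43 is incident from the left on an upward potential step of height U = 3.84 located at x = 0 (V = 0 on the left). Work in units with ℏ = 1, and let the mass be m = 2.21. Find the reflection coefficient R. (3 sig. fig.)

R = 0.216

On each side the TISE gives plane waves with k = √(2m(E − V))/ℏ: k₁ = √(2·2.21·4.43) = 4.425, k₂ = √(2·2.21·0.59) = 1.615.
Continuity of ψ and ψ′ at the step yields the reflection amplitude r = (k₁ − k₂)/(k₁ + k₂) = 0.4653; thus R = |r|² = 0.2165, T = 0.7835.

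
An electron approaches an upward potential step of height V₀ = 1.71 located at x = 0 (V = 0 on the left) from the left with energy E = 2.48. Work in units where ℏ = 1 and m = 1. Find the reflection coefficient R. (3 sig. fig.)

R = 0.0809

The wavenumbers are k₁ = √(2mE)/ℏ = 2.227 on the left and k₂ = √(2m(E − V₀))/ℏ = 1.241 on the right.
Matching ψ and ψ′ at x = 0 gives r = (k₁ − k₂)/(k₁ + k₂), so R = r² = 0.08085 and T = 1 − R = 0.9191.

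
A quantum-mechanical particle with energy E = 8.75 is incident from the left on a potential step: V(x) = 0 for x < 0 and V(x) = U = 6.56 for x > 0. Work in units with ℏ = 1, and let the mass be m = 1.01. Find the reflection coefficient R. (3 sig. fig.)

R = 0.111

The wavenumbers are k₁ = √(2mE)/ℏ = 4.204 on the left and k₂ = √(2m(E − U))/ℏ = 2.103 on the right.
Continuity of ψ and ψ′ at the step yields the reflection amplitude r = (k₁ − k₂)/(k₁ + k₂) = 0.3331; thus R = |r|² = 0.1109, T = 0.8891.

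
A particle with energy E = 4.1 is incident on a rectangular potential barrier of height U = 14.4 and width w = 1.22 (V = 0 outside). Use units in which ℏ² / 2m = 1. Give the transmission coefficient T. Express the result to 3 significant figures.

T = 0.00129

E < U: inside the barrier ψ ∝ e^{±κx} with κ = √(2m(U − E))/ℏ = 3.209.
κw = 3.915, sinh(κw) = 25.08.
The exact tunnelling result is T⁻¹ = 1 + U² sinh²(κw) / [4E(U − E)] = 772.8, so T = 0.00129.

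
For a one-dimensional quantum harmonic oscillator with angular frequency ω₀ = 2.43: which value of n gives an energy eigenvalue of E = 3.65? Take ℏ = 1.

E_n = ℏω₀(n + ½) ⇒ n = E/(ℏω₀) − ½ = 3.65/2.43 − 0.5 = 1.002 → n = 1.

n = 1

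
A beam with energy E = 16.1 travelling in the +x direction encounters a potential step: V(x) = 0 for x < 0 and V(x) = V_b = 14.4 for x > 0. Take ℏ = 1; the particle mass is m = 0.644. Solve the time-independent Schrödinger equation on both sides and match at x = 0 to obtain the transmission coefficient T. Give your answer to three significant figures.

T = 0.740

The wavenumbers are k₁ = √(2mE)/ℏ = 4.554 on the left and k₂ = √(2m(E − V_b))/ℏ = 1.480 on the right.
Continuity of ψ and ψ′ at the step yields the reflection amplitude r = (k₁ − k₂)/(k₁ + k₂) = 0.5095; thus R = |r|² = 0.2596, T = 0.7404.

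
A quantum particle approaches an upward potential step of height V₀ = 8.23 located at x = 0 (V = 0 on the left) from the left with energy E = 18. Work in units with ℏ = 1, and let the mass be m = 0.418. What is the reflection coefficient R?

The wavenumbers are k₁ = √(2mE)/ℏ = 3.879 on the left and k₂ = √(2m(E − V₀))/ℏ = 2.858 on the right.
Continuity of ψ and ψ′ at the step yields the reflection amplitude r = (k₁ − k₂)/(k₁ + k₂) = 0.1516; thus R = |r|² = 0.02298, T = 0.9770.

R = 0.0230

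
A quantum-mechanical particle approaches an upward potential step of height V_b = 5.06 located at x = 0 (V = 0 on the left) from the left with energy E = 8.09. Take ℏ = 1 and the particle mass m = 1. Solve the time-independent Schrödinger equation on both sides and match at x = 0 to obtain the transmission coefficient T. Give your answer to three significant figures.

On each side the TISE gives plane waves with k = √(2m(E − V))/ℏ: k₁ = √(2·1·8.09) = 4.022, k₂ = √(2·1·3.03) = 2.462.
Matching ψ and ψ′ at x = 0 gives r = (k₁ − k₂)/(k₁ + k₂), so R = r² = 0.05794 and T = 1 − R = 0.9421.

T = 0.942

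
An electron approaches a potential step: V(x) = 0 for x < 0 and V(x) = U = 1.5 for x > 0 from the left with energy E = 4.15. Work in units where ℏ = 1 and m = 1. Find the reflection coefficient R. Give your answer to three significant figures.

The wavenumbers are k₁ = √(2mE)/ℏ = 2.881 on the left and k₂ = √(2m(E − U))/ℏ = 2.302 on the right.
Matching ψ and ψ′ at x = 0 gives r = (k₁ − k₂)/(k₁ + k₂), so R = r² = 0.01247 and T = 1 − R = 0.9875.

R = 0.0125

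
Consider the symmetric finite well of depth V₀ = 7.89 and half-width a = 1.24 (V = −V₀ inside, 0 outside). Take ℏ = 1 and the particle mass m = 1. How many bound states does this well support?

N = 4

Define the well-strength parameter z₀ = (a/ℏ)√(2mV₀) = 1.24 × √(2·1·7.89) = 4.926.
The even/odd transcendental equations gain one root per π/2 in z₀, giving N = 1 + ⌊2z₀/π⌋ = 1 + ⌊3.136⌋ = 4.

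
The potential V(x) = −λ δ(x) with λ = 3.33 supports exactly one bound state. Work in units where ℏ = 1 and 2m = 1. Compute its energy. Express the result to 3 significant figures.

The bound state is ψ(x) = √κ e^{−κ|x|}. The derivative jump ψ'(0⁺) − ψ'(0⁻) = −(2mλ/ℏ²)ψ(0) fixes κ = mλ/ℏ² = 1.665.
Then E = −ℏ²κ²/(2m) = −mλ²/(2ℏ²) = -2.772.

E = -2.77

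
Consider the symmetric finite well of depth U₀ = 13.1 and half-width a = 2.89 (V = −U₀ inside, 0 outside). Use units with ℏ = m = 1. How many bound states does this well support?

Define the well-strength parameter z₀ = (a/ℏ)√(2mU₀) = 2.89 × √(2·1·13.1) = 14.79.
A new bound state (alternating even/odd) appears each time z₀ passes a multiple of π/2, so N = ⌊2z₀/π⌋ + 1 = ⌊9.417⌋ + 1 = 10.

N = 10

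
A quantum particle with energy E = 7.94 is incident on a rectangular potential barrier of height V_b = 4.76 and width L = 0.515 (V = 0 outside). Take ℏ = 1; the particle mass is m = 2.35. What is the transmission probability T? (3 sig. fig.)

Above the barrier the interior wavenumber is k₂ = √(2m(E − V_b))/ℏ = 3.866, giving phase k₂L = 1.991.
T = [1 + V_b² sin²(k₂L) / (4E(E − V_b))]⁻¹ = 1/1.187 = 0.842.

T = 0.842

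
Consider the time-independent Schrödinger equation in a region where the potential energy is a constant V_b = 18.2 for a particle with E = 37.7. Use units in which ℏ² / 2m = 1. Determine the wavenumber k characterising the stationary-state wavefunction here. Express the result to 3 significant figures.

With E > V_b the solution is oscillatory, ψ ∝ e^{±ikx} with k = √(2m(E − V_b))/ℏ.
k = √(2 × 0.5 × 19.5) = 4.416.

k = 4.42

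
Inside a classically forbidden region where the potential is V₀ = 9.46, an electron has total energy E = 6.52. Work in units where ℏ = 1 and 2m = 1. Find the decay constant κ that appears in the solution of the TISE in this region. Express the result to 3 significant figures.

κ = 1.71

Since E < V₀ the TISE in this region is ψ'' = κ²ψ with κ = √(2m(V₀ − E))/ℏ.
κ = √(2 × 0.5 × 2.94) = 1.715.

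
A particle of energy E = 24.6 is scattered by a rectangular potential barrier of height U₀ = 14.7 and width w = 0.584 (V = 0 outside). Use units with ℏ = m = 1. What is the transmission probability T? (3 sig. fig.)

T = 0.944

Above the barrier the interior wavenumber is k₂ = √(2m(E − U₀))/ℏ = 4.450, giving phase k₂w = 2.599.
Matching at both interfaces gives T⁻¹ = 1 + U₀² sin²(k₂w) / [4E(E − U₀)] = 1.059, hence T = 0.944.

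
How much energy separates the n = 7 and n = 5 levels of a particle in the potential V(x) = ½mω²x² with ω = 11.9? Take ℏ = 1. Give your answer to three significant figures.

E_n = ℏω(n + ½), so ΔE = (7 − 5) ℏω = 2 × 11.9 = 23.80.

ΔE = 23.8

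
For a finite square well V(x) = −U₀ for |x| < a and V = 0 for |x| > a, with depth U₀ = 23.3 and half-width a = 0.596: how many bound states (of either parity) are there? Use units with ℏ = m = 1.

N = 3

The dimensionless depth is z₀ = a√(2mU₀)/ℏ = 0.596 × √(46.60) = 4.069.
A new bound state (alternating even/odd) appears each time z₀ passes a multiple of π/2, so N = ⌊2z₀/π⌋ + 1 = ⌊2.590⌋ + 1 = 3.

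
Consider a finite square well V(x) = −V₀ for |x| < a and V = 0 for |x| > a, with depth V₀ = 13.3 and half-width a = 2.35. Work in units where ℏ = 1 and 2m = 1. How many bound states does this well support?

N = 6

The dimensionless depth is z₀ = a√(2mV₀)/ℏ = 2.35 × √(13.30) = 8.570.
A new bound state (alternating even/odd) appears each time z₀ passes a multiple of π/2, so N = ⌊2z₀/π⌋ + 1 = ⌊5.456⌋ + 1 = 6.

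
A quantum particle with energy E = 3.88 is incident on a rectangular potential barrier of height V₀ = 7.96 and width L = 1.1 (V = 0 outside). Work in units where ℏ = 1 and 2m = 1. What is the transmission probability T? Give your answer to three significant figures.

T = 0.0459

E < V₀: inside the barrier ψ ∝ e^{±κx} with κ = √(2m(V₀ − E))/ℏ = 2.020.
κL = 2.222, sinh(κL) = 4.558.
Matching ψ, ψ′ at both faces gives T = [1 + V₀² sinh²(κL) / (4E(V₀ − E))]⁻¹ = 1/21.79 = 0.0459.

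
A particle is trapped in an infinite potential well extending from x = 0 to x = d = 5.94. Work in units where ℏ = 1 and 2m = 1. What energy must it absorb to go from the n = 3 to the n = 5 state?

E_n = n²π²ℏ²/(2md²), so ΔE = (5² − 3²) π²ℏ²/(2md²).
ΔE = 16 × π² / (2 × 0.5 × 5.94²) = 4.476.

ΔE = 4.48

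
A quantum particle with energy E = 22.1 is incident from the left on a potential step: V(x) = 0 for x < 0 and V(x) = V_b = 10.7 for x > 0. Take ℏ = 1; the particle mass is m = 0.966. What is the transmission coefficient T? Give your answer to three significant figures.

T = 0.973

On each side the TISE gives plane waves with k = √(2m(E − V))/ℏ: k₁ = √(2·0.966·22.1) = 6.534, k₂ = √(2·0.966·11.4) = 4.693.
Continuity of ψ and ψ′ at the step yields the reflection amplitude r = (k₁ − k₂)/(k₁ + k₂) = 0.1640; thus R = |r|² = 0.02689, T = 0.9731.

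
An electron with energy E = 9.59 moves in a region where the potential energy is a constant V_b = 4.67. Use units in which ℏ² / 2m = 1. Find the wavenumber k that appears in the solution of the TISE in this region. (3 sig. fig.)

k = 2.22

With E > V_b the solution is oscillatory, ψ ∝ e^{±ikx} with k = √(2m(E − V_b))/ℏ.
k = √(2 × 0.5 × 4.92) = 2.218.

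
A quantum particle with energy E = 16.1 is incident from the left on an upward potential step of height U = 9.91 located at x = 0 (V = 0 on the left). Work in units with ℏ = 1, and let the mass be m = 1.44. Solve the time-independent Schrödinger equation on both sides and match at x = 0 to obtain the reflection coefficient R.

On each side the TISE gives plane waves with k = √(2m(E − V))/ℏ: k₁ = √(2·1.44·16.1) = 6.809, k₂ = √(2·1.44·6.19) = 4.222.
Continuity of ψ and ψ′ at the step yields the reflection amplitude r = (k₁ − k₂)/(k₁ + k₂) = 0.2345; thus R = |r|² = 0.05500, T = 0.9450.

R = 0.0550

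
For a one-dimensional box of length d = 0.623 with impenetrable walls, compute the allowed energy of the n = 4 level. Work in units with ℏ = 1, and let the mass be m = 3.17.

E = 64.2

The infinite-well eigenfunctions ψ_n = √(2/d) sin(nπx/d) vanish at both walls, giving E_n = n²π²ℏ²/(2md²).
E_4 = 4² × π² / (2 × 3.17 × 0.623²) = 64.17.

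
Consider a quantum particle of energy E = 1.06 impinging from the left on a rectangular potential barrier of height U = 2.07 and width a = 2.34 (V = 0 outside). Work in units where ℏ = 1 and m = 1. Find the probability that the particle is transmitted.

T = 0.00515

E < U: inside the barrier ψ ∝ e^{±κx} with κ = √(2m(U − E))/ℏ = 1.421.
κa = 3.326, sinh(κa) = 13.89.
The exact tunnelling result is T⁻¹ = 1 + U² sinh²(κa) / [4E(U − E)] = 194.1, so T = 0.00515.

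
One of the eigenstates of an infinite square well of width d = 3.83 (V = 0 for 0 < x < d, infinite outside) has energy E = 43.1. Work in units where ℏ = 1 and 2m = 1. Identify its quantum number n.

From E_n = n²π²ℏ²/(2md²) invert to n = √(2md²E)/(πℏ).
n = (3.83/π) × √(2 × 0.5 × 43.1) = 8.004 → n = 8.

n = 8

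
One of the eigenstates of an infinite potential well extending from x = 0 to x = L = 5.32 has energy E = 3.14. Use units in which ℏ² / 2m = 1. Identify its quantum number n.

n = 3

From E_n = n²π²ℏ²/(2mL²) invert to n = √(2mL²E)/(πℏ).
n = (5.32/π) × √(2 × 0.5 × 3.14) = 3.001 → n = 3.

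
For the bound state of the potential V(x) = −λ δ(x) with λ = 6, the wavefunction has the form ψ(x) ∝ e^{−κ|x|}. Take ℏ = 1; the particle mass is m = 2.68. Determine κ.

Integrating the TISE across x = 0 gives the cusp condition ψ'(0⁺) − ψ'(0⁻) = −(2mλ/ℏ²)ψ(0).
With ψ ∝ e^{−κ|x|} this yields −2κ = −2mλ/ℏ², so κ = mλ/ℏ² = 16.08.

κ = 16.1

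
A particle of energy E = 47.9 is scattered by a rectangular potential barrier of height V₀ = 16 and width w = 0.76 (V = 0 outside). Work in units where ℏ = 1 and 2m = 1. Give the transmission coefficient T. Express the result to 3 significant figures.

E > V₀: inside the barrier k₂ = √(2m(E − V₀))/ℏ = 5.648, k₂w = 4.292.
T = [1 + V₀² sin²(k₂w) / (4E(E − V₀))]⁻¹ = 1/1.035 = 0.966.

T = 0.966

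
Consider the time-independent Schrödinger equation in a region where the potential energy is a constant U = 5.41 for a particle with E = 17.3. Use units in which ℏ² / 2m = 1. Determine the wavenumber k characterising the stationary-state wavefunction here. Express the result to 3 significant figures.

With E > U the solution is oscillatory, ψ ∝ e^{±ikx} with k = √(2m(E − U))/ℏ.
k = √(2 × 0.5 × 11.89) = 3.448.

k = 3.45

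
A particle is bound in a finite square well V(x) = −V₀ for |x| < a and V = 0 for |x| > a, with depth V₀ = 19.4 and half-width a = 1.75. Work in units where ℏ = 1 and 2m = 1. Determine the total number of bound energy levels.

Define the well-strength parameter z₀ = (a/ℏ)√(2mV₀) = 1.75 × √(2·0.5·19.4) = 7.708.
The even/odd transcendental equations gain one root per π/2 in z₀, giving N = 1 + ⌊2z₀/π⌋ = 1 + ⌊4.907⌋ = 5.

N = 5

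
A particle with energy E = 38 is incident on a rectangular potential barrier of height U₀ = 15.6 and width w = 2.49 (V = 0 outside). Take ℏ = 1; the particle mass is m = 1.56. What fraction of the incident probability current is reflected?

R = 0.0574

E > U₀: inside the barrier k₂ = √(2m(E − U₀))/ℏ = 8.360, k₂w = 20.82.
Matching at both interfaces gives T⁻¹ = 1 + U₀² sin²(k₂w) / [4E(E − U₀)] = 1.061, hence T = 0.943.
R = 1 − T = 0.0574.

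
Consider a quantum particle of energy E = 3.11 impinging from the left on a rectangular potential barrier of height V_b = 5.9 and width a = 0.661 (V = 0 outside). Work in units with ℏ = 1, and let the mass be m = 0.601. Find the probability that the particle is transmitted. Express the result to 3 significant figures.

T = 0.299

E < V_b: inside the barrier ψ ∝ e^{±κx} with κ = √(2m(V_b − E))/ℏ = 1.831.
κa = 1.210, sinh(κa) = 1.529.
The exact tunnelling result is T⁻¹ = 1 + V_b² sinh²(κa) / [4E(V_b − E)] = 3.343, so T = 0.299.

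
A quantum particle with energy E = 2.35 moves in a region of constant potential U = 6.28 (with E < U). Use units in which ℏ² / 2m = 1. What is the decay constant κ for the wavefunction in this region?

κ = 1.98

Since E < U the TISE in this region is ψ'' = κ²ψ with κ = √(2m(U − E))/ℏ.
κ = √(2 × 0.5 × 3.93) = 1.982.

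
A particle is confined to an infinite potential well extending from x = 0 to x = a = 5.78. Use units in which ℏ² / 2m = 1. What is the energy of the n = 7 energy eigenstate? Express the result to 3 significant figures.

E = 14.5

The infinite-well eigenfunctions ψ_n = √(2/a) sin(nπx/a) vanish at both walls, giving E_n = n²π²ℏ²/(2ma²).
E_7 = 7² × π² / (2 × 0.5 × 5.78²) = 14.48.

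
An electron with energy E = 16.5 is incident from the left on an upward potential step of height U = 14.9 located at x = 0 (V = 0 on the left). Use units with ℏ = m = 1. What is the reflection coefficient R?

The wavenumbers are k₁ = √(2mE)/ℏ = 5.745 on the left and k₂ = √(2m(E − U))/ℏ = 1.789 on the right.
Matching ψ and ψ′ at x = 0 gives r = (k₁ − k₂)/(k₁ + k₂), so R = r² = 0.2757 and T = 1 − R = 0.7243.

R = 0.276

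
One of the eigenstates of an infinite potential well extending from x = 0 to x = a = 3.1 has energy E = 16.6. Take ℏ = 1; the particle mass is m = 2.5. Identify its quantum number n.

n = 9

For an infinite well E_n = n²π²ℏ²/(2ma²), so n = (a/πℏ)√(2mE).
n = (3.1/π) × √(2 × 2.5 × 16.6) = 8.990 → n = 9.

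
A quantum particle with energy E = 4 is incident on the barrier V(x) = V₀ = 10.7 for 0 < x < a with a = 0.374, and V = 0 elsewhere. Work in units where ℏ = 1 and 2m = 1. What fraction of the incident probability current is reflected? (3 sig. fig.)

R = 0.575

Since E < V₀ the interior solution is evanescent with decay constant κ = √(2m(V₀ − E))/ℏ = 2.588.
κa = 0.9681, sinh(κa) = 1.127.
The exact tunnelling result is T⁻¹ = 1 + V₀² sinh²(κa) / [4E(V₀ − E)] = 2.355, so T = 0.425.
R = 1 − T = 0.575.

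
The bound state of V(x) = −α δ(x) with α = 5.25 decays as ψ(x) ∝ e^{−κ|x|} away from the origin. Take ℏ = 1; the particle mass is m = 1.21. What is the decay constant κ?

Integrating the TISE across x = 0 gives the cusp condition ψ'(0⁺) − ψ'(0⁻) = −(2mα/ℏ²)ψ(0).
With ψ ∝ e^{−κ|x|} this yields −2κ = −2mα/ℏ², so κ = mα/ℏ² = 6.353.

κ = 6.35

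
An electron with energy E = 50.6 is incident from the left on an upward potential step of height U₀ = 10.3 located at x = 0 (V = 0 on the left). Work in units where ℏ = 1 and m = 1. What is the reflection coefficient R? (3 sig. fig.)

On each side the TISE gives plane waves with k = √(2m(E − V))/ℏ: k₁ = √(2·1·50.6) = 10.06, k₂ = √(2·1·40.3) = 8.978.
Matching ψ and ψ′ at x = 0 gives r = (k₁ − k₂)/(k₁ + k₂), so R = r² = 0.003231 and T = 1 − R = 0.9968.

R = 0.00323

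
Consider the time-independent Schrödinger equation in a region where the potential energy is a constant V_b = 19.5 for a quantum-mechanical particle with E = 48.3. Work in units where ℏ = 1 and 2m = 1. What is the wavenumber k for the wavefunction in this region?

k = 5.37

With E > V_b the solution is oscillatory, ψ ∝ e^{±ikx} with k = √(2m(E − V_b))/ℏ.
k = √(2 × 0.5 × 28.8) = 5.367.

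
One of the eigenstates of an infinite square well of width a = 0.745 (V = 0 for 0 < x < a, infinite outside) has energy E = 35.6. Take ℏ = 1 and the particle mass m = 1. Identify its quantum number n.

n = 2

For an infinite well E_n = n²π²ℏ²/(2ma²), so n = (a/πℏ)√(2mE).
n = (0.745/π) × √(2 × 1 × 35.6) = 2.001 → n = 2.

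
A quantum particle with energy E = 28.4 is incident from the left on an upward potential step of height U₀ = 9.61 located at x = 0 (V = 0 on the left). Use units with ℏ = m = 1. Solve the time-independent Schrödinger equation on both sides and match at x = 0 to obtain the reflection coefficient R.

On each side the TISE gives plane waves with k = √(2m(E − V))/ℏ: k₁ = √(2·1·28.4) = 7.537, k₂ = √(2·1·18.79) = 6.130.
Matching ψ and ψ′ at x = 0 gives r = (k₁ − k₂)/(k₁ + k₂), so R = r² = 0.01059 and T = 1 − R = 0.9894.

R = 0.0106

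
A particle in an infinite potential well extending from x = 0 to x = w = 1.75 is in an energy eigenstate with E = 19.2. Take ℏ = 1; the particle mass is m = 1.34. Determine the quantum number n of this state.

n = 4

For an infinite well E_n = n²π²ℏ²/(2mw²), so n = (w/πℏ)√(2mE).
n = (1.75/π) × √(2 × 1.34 × 19.2) = 3.996 → n = 4.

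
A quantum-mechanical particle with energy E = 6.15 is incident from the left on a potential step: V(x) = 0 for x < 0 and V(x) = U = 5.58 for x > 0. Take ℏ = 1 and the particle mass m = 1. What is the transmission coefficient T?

The wavenumbers are k₁ = √(2mE)/ℏ = 3.507 on the left and k₂ = √(2m(E − U))/ℏ = 1.068 on the right.
Continuity of ψ and ψ′ at the step yields the reflection amplitude r = (k₁ − k₂)/(k₁ + k₂) = 0.5332; thus R = |r|² = 0.2843, T = 0.7157.

T = 0.716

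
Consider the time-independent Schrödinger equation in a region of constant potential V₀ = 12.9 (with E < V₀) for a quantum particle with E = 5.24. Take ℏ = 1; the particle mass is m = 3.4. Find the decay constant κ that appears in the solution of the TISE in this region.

Since E < V₀ the TISE in this region is ψ'' = κ²ψ with κ = √(2m(V₀ − E))/ℏ.
κ = √(2 × 3.4 × 7.66) = 7.217.

κ = 7.22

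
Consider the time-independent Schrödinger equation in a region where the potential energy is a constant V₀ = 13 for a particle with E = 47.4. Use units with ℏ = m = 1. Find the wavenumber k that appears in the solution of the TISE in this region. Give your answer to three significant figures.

With E > V₀ the solution is oscillatory, ψ ∝ e^{±ikx} with k = √(2m(E − V₀))/ℏ.
k = √(2 × 1 × 34.4) = 8.295.

k = 8.29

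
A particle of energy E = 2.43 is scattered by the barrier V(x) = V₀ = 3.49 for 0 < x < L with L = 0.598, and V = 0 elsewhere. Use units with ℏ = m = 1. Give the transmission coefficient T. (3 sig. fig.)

E < V₀: inside the barrier ψ ∝ e^{±κx} with κ = √(2m(V₀ − E))/ℏ = 1.456.
κL = 0.8707, sinh(κL) = 0.9850.
The exact tunnelling result is T⁻¹ = 1 + V₀² sinh²(κL) / [4E(V₀ − E)] = 2.147, so T = 0.466.

T = 0.466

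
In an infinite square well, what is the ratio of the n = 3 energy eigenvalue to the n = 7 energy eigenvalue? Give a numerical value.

Since E_n ∝ n², the ratio is (3/7)² = 0.183673.

0.183673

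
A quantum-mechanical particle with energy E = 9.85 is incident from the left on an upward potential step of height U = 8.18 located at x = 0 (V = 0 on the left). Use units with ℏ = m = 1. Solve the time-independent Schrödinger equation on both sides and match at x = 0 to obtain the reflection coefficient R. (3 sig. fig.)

R = 0.174

On each side the TISE gives plane waves with k = √(2m(E − V))/ℏ: k₁ = √(2·1·9.85) = 4.438, k₂ = √(2·1·1.67) = 1.828.
Continuity of ψ and ψ′ at the step yields the reflection amplitude r = (k₁ − k₂)/(k₁ + k₂) = 0.4167; thus R = |r|² = 0.1736, T = 0.8264.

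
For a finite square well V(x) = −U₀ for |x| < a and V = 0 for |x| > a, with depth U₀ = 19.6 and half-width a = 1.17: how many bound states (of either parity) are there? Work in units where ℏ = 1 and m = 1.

The dimensionless depth is z₀ = a√(2mU₀)/ℏ = 1.17 × √(39.20) = 7.325.
The even/odd transcendental equations gain one root per π/2 in z₀, giving N = 1 + ⌊2z₀/π⌋ = 1 + ⌊4.663⌋ = 5.

N = 5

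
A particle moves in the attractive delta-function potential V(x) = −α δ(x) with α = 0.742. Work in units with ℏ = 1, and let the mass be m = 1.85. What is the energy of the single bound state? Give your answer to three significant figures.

E = -0.509

For x ≠ 0 the bound state is ψ ∝ e^{−κ|x|}; integrating the TISE across the delta gives the cusp condition 2κ = 2mα/ℏ², so κ = 1.373.
Then E = −ℏ²κ²/(2m) = −mα²/(2ℏ²) = -0.5093.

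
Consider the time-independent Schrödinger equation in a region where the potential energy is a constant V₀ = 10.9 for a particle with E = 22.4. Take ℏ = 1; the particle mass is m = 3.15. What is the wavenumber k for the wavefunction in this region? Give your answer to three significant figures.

k = 8.51

With E > V₀ the solution is oscillatory, ψ ∝ e^{±ikx} with k = √(2m(E − V₀))/ℏ.
k = √(2 × 3.15 × 11.5) = 8.512.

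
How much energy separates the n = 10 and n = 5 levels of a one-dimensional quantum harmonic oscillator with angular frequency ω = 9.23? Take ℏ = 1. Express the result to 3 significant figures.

E_n = ℏω(n + ½), so ΔE = (10 − 5) ℏω = 5 × 9.23 = 46.15.

ΔE = 46.2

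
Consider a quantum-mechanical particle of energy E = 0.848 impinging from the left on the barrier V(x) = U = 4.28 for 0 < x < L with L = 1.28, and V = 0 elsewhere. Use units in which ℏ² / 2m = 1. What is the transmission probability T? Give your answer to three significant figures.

T = 0.0221

E < U: inside the barrier ψ ∝ e^{±κx} with κ = √(2m(U − E))/ℏ = 1.853.
κL = 2.371, sinh(κL) = 5.309.
Matching ψ, ψ′ at both faces gives T = [1 + U² sinh²(κL) / (4E(U − E))]⁻¹ = 1/45.35 = 0.0221.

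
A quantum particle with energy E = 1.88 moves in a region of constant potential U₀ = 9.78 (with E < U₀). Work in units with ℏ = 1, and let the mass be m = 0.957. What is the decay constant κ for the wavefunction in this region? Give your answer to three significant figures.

κ = 3.89

Since E < U₀ the TISE in this region is ψ'' = κ²ψ with κ = √(2m(U₀ − E))/ℏ.
κ = √(2 × 0.957 × 7.9) = 3.889.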